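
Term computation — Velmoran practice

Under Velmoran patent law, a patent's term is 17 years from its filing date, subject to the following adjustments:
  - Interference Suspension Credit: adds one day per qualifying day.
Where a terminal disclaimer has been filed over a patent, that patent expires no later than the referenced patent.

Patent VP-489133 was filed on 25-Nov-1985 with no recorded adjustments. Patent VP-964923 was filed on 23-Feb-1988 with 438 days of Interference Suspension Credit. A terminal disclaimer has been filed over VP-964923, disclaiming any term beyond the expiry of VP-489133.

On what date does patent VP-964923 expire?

November 25, 2002

Natural term of VP-964923:
  Base: filing + 17 years → 23 February 2005.
  Interference Suspension Credit: +438 days → 7 May 2006.
Expiry of referenced patent VP-489133:
  Base: filing + 17 years → 25 November 2002.
Terminal disclaimer: VP-964923 expires on the earlier of 7 May 2006 and 25 November 2002.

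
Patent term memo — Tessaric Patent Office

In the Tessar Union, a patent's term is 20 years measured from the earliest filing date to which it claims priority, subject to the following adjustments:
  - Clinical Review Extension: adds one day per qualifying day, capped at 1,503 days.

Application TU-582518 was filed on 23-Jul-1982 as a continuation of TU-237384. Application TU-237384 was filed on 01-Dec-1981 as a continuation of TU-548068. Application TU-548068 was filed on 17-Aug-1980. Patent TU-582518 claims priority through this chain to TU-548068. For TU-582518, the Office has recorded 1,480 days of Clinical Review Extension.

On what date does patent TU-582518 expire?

2004-09-05

Earliest priority filing: 17 August 1980.
Base term: 17 August 1980 + 20 years → 17 August 2000.
Clinical Review Extension: 1480 days (within the 1503-day cap) → +1480 days → 5 September 2004.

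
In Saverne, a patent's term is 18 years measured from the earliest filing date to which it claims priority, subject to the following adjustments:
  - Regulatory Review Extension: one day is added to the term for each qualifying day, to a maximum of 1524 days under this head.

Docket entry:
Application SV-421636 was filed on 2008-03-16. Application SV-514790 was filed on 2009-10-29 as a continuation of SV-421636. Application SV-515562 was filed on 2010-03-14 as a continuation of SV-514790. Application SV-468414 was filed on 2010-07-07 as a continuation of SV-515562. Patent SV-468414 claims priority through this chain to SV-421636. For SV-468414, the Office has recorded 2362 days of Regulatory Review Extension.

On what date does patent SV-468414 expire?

2030-05-18

Earliest priority filing: 16 March 2008.
Base term: 16 March 2008 + 18 years → 16 March 2026.
Regulatory Review Extension: 2362 days claimed exceeds the 1524-day cap, so +1524 days → 18 May 2030.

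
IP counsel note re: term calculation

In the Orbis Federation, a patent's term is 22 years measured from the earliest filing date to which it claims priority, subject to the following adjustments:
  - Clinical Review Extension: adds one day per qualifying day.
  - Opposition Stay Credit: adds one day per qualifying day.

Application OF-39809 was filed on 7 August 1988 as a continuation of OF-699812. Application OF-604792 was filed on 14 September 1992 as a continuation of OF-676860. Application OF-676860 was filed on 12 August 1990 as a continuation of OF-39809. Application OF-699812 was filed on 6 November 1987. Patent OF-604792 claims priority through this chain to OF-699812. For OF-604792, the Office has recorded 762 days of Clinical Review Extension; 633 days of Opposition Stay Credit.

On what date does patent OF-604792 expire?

September 1, 2013

Earliest priority filing: 6 November 1987.
Base term: 6 November 1987 + 22 years → 6 November 2009.
Clinical Review Extension: +762 days → 8 December 2011.
Opposition Stay Credit: +633 days → 1 September 2013.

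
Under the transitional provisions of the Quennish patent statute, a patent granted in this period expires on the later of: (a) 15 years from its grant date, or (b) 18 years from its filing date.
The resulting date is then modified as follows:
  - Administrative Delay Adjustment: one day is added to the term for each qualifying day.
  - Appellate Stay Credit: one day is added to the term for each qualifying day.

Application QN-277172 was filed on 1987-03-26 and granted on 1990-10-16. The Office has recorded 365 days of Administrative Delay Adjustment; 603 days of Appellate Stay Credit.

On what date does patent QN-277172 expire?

June 10, 2008

(a) grant + 15 years → 16 October 2005.
(b) filing + 18 years → 26 March 2005.
Later of the two: 16 October 2005.
Administrative Delay Adjustment: +365 days → 16 October 2006.
Appellate Stay Credit: +603 days → 10 June 2008.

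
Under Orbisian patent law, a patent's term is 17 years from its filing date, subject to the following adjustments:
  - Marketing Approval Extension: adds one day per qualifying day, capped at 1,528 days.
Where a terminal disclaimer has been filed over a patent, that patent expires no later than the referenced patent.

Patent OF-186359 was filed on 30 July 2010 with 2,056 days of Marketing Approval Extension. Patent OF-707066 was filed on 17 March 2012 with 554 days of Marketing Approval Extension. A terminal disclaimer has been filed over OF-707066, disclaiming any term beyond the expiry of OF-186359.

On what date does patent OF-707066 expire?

September 22, 2030

Natural term of OF-707066:
  Base: filing + 17 years → 17 March 2029.
  Marketing Approval Extension: 554 days (within the 1528-day cap) → +554 days → 22 September 2030.
Expiry of referenced patent OF-186359:
  Base: filing + 17 years → 30 July 2027.
  Marketing Approval Extension: 2056 days claimed exceeds the 1528-day cap, so +1528 days → 5 October 2031.
Terminal disclaimer: OF-707066 expires on the earlier of 22 September 2030 and 5 October 2031.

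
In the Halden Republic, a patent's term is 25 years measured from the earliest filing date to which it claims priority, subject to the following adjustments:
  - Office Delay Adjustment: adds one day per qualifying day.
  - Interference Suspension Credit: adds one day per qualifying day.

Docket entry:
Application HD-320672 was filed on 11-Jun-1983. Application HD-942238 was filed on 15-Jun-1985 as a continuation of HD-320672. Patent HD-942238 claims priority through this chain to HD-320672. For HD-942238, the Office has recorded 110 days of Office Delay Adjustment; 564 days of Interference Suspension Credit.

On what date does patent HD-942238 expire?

2010-04-16

Earliest priority filing: 11 June 1983.
Base term: 11 June 1983 + 25 years → 11 June 2008.
Office Delay Adjustment: +110 days → 29 September 2008.
Interference Suspension Credit: +564 days → 16 April 2010.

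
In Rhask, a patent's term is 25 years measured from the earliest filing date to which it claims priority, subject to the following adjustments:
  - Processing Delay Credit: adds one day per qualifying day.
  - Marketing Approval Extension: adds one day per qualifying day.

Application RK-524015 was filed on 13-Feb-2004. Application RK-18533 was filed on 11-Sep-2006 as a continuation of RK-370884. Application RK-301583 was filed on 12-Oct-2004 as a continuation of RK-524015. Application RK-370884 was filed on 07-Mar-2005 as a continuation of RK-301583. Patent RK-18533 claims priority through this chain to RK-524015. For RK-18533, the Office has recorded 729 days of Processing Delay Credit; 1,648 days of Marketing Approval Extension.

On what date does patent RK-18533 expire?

Earliest priority filing: 13 February 2004.
Base term: 13 February 2004 + 25 years → 13 February 2029.
Processing Delay Credit: +729 days → 12 February 2031.
Marketing Approval Extension: +1648 days → 18 August 2035.

2035-08-18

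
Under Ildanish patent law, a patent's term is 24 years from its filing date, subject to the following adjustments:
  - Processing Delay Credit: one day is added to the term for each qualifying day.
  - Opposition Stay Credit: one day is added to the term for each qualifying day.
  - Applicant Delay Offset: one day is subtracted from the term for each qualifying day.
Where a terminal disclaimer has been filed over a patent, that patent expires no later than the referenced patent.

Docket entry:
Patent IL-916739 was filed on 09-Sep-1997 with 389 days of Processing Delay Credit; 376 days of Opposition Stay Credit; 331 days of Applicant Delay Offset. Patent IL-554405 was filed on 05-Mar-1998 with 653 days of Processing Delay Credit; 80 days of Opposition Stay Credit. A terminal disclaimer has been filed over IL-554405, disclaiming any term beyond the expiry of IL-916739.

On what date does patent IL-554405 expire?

Natural term of IL-554405:
  Base: filing + 24 years → 5 March 2022.
  Processing Delay Credit: +653 days → 18 December 2023.
  Opposition Stay Credit: +80 days → 7 March 2024.
Expiry of referenced patent IL-916739:
  Base: filing + 24 years → 9 September 2021.
  Processing Delay Credit: +389 days → 3 October 2022.
  Opposition Stay Credit: +376 days → 14 October 2023.
  Applicant Delay Offset: −331 days → 17 November 2022.
Terminal disclaimer: IL-554405 expires on the earlier of 7 March 2024 and 17 November 2022.

November 17, 2022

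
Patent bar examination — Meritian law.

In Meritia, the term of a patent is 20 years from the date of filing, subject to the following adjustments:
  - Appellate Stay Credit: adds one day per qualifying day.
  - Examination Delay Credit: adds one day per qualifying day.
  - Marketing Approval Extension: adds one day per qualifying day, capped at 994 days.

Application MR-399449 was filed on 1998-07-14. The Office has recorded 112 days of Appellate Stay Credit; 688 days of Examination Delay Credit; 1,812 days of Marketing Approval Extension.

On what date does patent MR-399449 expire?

Base term: filing date + 20 years → 14 July 2018.
Appellate Stay Credit: +112 days → 3 November 2018.
Examination Delay Credit: +688 days → 21 September 2020.
Marketing Approval Extension: 1812 days claimed exceeds the 994-day cap, so +994 days → 12 June 2023.

2023-06-12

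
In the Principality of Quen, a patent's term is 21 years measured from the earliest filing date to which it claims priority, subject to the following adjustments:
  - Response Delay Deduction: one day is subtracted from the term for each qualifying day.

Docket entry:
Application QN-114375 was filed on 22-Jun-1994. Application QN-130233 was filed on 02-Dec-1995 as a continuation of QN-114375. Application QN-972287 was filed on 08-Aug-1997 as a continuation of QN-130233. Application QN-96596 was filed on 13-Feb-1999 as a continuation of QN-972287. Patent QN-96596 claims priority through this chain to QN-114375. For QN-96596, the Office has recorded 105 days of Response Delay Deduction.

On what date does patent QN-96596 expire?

Earliest priority filing: 22 June 1994.
Base term: 22 June 1994 + 21 years → 22 June 2015.
Response Delay Deduction: −105 days → 9 March 2015.

2015-03-09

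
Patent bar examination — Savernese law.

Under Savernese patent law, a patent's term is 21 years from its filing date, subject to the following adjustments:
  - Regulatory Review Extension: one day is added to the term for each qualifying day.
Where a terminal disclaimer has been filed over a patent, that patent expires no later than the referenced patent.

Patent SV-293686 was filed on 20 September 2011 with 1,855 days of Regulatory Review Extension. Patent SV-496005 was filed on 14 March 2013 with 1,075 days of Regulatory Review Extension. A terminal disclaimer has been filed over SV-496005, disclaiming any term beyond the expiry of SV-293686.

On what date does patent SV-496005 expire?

Natural term of SV-496005:
  Base: filing + 21 years → 14 March 2034.
  Regulatory Review Extension: +1075 days → 21 February 2037.
Expiry of referenced patent SV-293686:
  Base: filing + 21 years → 20 September 2032.
  Regulatory Review Extension: +1855 days → 19 October 2037.
Terminal disclaimer: SV-496005 expires on the earlier of 21 February 2037 and 19 October 2037.

February 21, 2037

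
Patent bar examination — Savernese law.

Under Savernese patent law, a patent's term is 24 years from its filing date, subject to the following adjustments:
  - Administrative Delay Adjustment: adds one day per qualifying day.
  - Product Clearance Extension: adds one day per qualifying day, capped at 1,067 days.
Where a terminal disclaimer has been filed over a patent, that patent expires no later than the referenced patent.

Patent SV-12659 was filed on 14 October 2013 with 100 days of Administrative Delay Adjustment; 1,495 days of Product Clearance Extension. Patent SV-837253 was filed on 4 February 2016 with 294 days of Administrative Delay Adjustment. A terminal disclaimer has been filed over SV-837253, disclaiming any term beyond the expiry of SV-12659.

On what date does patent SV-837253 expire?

Natural term of SV-837253:
  Base: filing + 24 years → 4 February 2040.
  Administrative Delay Adjustment: +294 days → 24 November 2040.
Expiry of referenced patent SV-12659:
  Base: filing + 24 years → 14 October 2037.
  Administrative Delay Adjustment: +100 days → 22 January 2038.
  Product Clearance Extension: 1495 days claimed exceeds the 1067-day cap, so +1067 days → 24 December 2040.
Terminal disclaimer: SV-837253 expires on the earlier of 24 November 2040 and 24 December 2040.

November 24, 2040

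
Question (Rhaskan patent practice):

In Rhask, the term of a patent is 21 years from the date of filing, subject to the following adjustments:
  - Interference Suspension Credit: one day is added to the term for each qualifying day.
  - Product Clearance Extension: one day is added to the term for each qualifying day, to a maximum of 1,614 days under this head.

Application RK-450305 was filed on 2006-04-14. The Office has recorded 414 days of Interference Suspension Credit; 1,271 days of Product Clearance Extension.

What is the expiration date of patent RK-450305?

2031-11-24

Base term: filing date + 21 years → 14 April 2027.
Interference Suspension Credit: +414 days → 1 June 2028.
Product Clearance Extension: 1271 days (within the 1614-day cap) → +1271 days → 24 November 2031.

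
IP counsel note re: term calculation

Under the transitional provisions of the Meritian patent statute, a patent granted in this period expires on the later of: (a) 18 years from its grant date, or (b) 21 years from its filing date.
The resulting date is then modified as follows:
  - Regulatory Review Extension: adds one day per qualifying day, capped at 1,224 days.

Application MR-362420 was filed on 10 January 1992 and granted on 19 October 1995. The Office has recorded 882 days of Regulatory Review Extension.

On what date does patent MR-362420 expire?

(a) grant + 18 years → 19 October 2013.
(b) filing + 21 years → 10 January 2013.
Later of the two: 19 October 2013.
Regulatory Review Extension: 882 days (within the 1224-day cap) → +882 days → 19 March 2016.

March 19, 2016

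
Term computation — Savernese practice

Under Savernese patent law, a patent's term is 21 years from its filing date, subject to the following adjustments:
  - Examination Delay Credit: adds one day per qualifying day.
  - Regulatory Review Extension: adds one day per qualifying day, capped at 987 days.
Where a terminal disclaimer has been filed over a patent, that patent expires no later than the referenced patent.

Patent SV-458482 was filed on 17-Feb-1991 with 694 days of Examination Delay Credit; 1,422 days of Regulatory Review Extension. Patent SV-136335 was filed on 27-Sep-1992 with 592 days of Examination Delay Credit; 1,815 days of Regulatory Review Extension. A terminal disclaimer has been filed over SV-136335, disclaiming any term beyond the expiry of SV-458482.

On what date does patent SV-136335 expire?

Natural term of SV-136335:
  Base: filing + 21 years → 27 September 2013.
  Examination Delay Credit: +592 days → 12 May 2015.
  Regulatory Review Extension: 1815 days claimed exceeds the 987-day cap, so +987 days → 23 January 2018.
Expiry of referenced patent SV-458482:
  Base: filing + 21 years → 17 February 2012.
  Examination Delay Credit: +694 days → 11 January 2014.
  Regulatory Review Extension: 1422 days claimed exceeds the 987-day cap, so +987 days → 24 September 2016.
Terminal disclaimer: SV-136335 expires on the earlier of 23 January 2018 and 24 September 2016.

September 24, 2016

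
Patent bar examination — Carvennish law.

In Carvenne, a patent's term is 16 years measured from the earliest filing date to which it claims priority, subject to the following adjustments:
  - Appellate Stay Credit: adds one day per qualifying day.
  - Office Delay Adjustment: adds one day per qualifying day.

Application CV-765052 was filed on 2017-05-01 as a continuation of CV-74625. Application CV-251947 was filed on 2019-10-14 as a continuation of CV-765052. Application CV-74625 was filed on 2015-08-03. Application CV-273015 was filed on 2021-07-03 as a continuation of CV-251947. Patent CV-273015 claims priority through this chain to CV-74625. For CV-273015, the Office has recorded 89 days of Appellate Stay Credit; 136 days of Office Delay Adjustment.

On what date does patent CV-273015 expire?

Earliest priority filing: 3 August 2015.
Base term: 3 August 2015 + 16 years → 3 August 2031.
Appellate Stay Credit: +89 days → 31 October 2031.
Office Delay Adjustment: +136 days → 15 March 2032.

March 15, 2032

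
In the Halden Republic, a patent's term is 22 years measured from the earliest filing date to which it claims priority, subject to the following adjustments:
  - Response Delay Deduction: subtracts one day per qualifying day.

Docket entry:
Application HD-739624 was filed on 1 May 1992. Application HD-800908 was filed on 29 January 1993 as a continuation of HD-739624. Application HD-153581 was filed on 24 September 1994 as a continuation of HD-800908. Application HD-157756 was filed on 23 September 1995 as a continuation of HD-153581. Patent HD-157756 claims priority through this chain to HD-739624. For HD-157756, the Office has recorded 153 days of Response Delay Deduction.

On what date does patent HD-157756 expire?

November 29, 2013

Earliest priority filing: 1 May 1992.
Base term: 1 May 1992 + 22 years → 1 May 2014.
Response Delay Deduction: −153 days → 29 November 2013.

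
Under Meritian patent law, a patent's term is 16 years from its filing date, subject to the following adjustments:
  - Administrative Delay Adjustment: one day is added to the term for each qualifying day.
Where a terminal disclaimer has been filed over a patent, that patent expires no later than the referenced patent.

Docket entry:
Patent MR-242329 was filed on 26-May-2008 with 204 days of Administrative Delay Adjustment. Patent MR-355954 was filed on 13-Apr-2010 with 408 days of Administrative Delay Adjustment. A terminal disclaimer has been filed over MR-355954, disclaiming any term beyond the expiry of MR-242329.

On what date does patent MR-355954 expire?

Natural term of MR-355954:
  Base: filing + 16 years → 13 April 2026.
  Administrative Delay Adjustment: +408 days → 26 May 2027.
Expiry of referenced patent MR-242329:
  Base: filing + 16 years → 26 May 2024.
  Administrative Delay Adjustment: +204 days → 16 December 2024.
Terminal disclaimer: MR-355954 expires on the earlier of 26 May 2027 and 16 December 2024.

December 16, 2024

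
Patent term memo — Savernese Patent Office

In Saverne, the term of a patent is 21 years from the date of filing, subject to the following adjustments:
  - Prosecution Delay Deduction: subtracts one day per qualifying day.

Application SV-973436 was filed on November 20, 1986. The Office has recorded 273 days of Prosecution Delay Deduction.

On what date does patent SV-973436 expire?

Base term: filing date + 21 years → 20 November 2007.
Prosecution Delay Deduction: −273 days → 20 February 2007.

February 20, 2007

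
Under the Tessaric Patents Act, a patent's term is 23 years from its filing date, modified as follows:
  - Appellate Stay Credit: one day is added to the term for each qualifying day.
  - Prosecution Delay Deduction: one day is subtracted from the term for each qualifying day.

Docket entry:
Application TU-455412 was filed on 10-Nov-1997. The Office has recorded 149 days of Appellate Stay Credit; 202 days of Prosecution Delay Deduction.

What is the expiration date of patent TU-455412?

Base term: filing date + 23 years → 10 November 2020.
Appellate Stay Credit: +149 days → 8 April 2021.
Prosecution Delay Deduction: −202 days → 18 September 2020.

September 18, 2020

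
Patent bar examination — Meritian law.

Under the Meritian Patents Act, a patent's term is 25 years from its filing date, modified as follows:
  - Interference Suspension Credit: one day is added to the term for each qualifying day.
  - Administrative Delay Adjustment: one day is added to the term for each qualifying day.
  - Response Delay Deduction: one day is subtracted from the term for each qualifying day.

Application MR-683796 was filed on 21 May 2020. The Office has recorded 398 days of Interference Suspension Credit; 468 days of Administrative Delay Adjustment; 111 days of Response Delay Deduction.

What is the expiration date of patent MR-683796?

2047-06-15

Base term: filing date + 25 years → 21 May 2045.
Interference Suspension Credit: +398 days → 23 June 2046.
Administrative Delay Adjustment: +468 days → 4 October 2047.
Response Delay Deduction: −111 days → 15 June 2047.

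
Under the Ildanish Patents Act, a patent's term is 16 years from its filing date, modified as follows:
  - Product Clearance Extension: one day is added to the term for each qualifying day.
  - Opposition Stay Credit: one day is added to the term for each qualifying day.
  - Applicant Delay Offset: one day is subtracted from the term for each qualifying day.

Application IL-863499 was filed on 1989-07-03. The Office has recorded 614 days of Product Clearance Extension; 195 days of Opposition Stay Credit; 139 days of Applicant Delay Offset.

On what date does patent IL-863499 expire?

2007-05-04

Base term: filing date + 16 years → 3 July 2005.
Product Clearance Extension: +614 days → 9 March 2007.
Opposition Stay Credit: +195 days → 20 September 2007.
Applicant Delay Offset: −139 days → 4 May 2007.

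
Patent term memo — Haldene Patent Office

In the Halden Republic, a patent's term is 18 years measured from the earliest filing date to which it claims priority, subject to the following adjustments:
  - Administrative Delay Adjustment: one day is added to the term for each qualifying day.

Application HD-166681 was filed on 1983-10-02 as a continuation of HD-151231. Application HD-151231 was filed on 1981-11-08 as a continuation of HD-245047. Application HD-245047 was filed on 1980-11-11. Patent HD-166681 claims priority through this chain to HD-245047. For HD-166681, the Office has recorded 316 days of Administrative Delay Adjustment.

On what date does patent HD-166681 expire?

Earliest priority filing: 11 November 1980.
Base term: 11 November 1980 + 18 years → 11 November 1998.
Administrative Delay Adjustment: +316 days → 23 September 1999.

September 23, 1999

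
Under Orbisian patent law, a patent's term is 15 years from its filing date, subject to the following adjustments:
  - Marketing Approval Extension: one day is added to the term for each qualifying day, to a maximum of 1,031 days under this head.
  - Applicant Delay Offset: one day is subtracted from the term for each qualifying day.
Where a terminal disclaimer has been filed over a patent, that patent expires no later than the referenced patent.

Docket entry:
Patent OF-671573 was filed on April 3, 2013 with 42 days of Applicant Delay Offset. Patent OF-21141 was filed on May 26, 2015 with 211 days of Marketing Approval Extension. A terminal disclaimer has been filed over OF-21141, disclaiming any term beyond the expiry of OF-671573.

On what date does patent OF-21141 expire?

February 21, 2028

Natural term of OF-21141:
  Base: filing + 15 years → 26 May 2030.
  Marketing Approval Extension: 211 days (within the 1031-day cap) → +211 days → 23 December 2030.
Expiry of referenced patent OF-671573:
  Base: filing + 15 years → 3 April 2028.
  Applicant Delay Offset: −42 days → 21 February 2028.
Terminal disclaimer: OF-21141 expires on the earlier of 23 December 2030 and 21 February 2028.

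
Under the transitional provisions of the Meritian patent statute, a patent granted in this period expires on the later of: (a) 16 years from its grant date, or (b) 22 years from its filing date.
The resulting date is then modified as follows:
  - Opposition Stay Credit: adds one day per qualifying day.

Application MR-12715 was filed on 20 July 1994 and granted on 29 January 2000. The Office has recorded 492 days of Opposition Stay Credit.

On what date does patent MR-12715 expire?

(a) grant + 16 years → 29 January 2016.
(b) filing + 22 years → 20 July 2016.
Later of the two: 20 July 2016.
Opposition Stay Credit: +492 days → 24 November 2017.

November 24, 2017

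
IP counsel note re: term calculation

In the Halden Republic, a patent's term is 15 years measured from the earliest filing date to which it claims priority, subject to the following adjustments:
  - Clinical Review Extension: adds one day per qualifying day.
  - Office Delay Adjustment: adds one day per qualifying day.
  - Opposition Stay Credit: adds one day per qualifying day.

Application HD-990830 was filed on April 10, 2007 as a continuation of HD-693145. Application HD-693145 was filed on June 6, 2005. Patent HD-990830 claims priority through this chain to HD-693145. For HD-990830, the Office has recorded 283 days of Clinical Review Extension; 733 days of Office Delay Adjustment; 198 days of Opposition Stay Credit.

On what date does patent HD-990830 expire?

2023-10-03

Earliest priority filing: 6 June 2005.
Base term: 6 June 2005 + 15 years → 6 June 2020.
Clinical Review Extension: +283 days → 16 March 2021.
Office Delay Adjustment: +733 days → 19 March 2023.
Opposition Stay Credit: +198 days → 3 October 2023.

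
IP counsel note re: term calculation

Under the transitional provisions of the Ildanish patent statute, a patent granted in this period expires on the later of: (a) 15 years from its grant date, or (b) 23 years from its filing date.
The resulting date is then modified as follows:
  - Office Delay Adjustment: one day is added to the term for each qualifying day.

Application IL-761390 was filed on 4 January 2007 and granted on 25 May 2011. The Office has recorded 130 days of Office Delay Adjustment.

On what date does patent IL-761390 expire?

2030-05-14

(a) grant + 15 years → 25 May 2026.
(b) filing + 23 years → 4 January 2030.
Later of the two: 4 January 2030.
Office Delay Adjustment: +130 days → 14 May 2030.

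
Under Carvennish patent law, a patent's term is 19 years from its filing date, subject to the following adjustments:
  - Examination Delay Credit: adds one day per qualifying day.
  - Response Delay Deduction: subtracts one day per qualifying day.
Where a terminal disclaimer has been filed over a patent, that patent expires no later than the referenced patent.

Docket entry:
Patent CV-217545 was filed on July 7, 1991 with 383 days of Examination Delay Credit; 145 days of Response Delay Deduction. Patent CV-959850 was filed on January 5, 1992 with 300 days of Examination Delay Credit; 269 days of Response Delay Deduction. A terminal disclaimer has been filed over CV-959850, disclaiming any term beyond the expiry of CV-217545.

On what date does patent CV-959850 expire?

Natural term of CV-959850:
  Base: filing + 19 years → 5 January 2011.
  Examination Delay Credit: +300 days → 1 November 2011.
  Response Delay Deduction: −269 days → 5 February 2011.
Expiry of referenced patent CV-217545:
  Base: filing + 19 years → 7 July 2010.
  Examination Delay Credit: +383 days → 25 July 2011.
  Response Delay Deduction: −145 days → 2 March 2011.
Terminal disclaimer: CV-959850 expires on the earlier of 5 February 2011 and 2 March 2011.

2011-02-05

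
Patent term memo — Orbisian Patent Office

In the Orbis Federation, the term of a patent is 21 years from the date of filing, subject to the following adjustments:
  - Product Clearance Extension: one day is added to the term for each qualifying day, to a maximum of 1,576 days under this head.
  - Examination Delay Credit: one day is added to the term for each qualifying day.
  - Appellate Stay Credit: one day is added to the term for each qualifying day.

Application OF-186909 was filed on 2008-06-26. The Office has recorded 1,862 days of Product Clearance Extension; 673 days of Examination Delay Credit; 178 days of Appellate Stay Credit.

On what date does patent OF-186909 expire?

Base term: filing date + 21 years → 26 June 2029.
Product Clearance Extension: 1862 days claimed exceeds the 1576-day cap, so +1576 days → 19 October 2033.
Examination Delay Credit: +673 days → 23 August 2035.
Appellate Stay Credit: +178 days → 17 February 2036.

February 17, 2036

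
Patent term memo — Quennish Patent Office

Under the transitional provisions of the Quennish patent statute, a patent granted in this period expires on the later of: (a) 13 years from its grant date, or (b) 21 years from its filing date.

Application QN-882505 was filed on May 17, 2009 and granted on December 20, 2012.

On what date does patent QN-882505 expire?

May 17, 2030

(a) grant + 13 years → 20 December 2025.
(b) filing + 21 years → 17 May 2030.
Later of the two: 17 May 2030.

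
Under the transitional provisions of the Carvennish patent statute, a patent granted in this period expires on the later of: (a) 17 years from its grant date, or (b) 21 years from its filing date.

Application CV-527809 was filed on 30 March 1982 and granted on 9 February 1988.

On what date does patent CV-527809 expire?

February 9, 2005

(a) grant + 17 years → 9 February 2005.
(b) filing + 21 years → 30 March 2003.
Later of the two: 9 February 2005.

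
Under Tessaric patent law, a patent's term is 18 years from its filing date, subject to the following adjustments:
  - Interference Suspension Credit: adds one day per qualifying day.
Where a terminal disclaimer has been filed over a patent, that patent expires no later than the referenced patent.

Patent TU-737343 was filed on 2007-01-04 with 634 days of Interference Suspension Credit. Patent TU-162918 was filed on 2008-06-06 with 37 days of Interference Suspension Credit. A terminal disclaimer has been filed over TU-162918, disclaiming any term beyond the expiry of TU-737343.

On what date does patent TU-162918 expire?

2026-07-13

Natural term of TU-162918:
  Base: filing + 18 years → 6 June 2026.
  Interference Suspension Credit: +37 days → 13 July 2026.
Expiry of referenced patent TU-737343:
  Base: filing + 18 years → 4 January 2025.
  Interference Suspension Credit: +634 days → 30 September 2026.
Terminal disclaimer: TU-162918 expires on the earlier of 13 July 2026 and 30 September 2026.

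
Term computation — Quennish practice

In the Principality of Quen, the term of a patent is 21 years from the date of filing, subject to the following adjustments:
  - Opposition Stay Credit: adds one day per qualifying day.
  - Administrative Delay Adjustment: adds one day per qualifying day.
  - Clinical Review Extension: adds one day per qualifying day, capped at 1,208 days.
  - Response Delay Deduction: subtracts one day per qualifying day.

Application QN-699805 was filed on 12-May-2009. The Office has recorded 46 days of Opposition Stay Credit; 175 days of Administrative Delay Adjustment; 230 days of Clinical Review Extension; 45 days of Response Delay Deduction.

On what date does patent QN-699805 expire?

Base term: filing date + 21 years → 12 May 2030.
Opposition Stay Credit: +46 days → 27 June 2030.
Administrative Delay Adjustment: +175 days → 19 December 2030.
Clinical Review Extension: 230 days (within the 1208-day cap) → +230 days → 6 August 2031.
Response Delay Deduction: −45 days → 22 June 2031.

2031-06-22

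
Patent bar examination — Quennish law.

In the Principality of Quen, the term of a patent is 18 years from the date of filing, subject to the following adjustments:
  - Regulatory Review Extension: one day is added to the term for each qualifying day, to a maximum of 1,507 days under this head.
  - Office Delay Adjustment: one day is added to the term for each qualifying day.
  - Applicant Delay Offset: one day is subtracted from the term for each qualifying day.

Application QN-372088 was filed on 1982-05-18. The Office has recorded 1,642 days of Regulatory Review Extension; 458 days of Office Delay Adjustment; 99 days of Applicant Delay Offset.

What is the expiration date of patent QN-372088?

Base term: filing date + 18 years → 18 May 2000.
Regulatory Review Extension: 1642 days claimed exceeds the 1507-day cap, so +1507 days → 3 July 2004.
Office Delay Adjustment: +458 days → 4 October 2005.
Applicant Delay Offset: −99 days → 27 June 2005.

2005-06-27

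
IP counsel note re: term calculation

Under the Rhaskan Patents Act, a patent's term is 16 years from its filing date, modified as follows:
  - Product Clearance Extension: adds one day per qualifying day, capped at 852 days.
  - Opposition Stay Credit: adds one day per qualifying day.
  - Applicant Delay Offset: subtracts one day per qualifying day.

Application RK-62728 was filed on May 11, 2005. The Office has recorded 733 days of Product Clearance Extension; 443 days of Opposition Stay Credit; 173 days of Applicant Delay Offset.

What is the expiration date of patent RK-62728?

Base term: filing date + 16 years → 11 May 2021.
Product Clearance Extension: 733 days (within the 852-day cap) → +733 days → 14 May 2023.
Opposition Stay Credit: +443 days → 30 July 2024.
Applicant Delay Offset: −173 days → 8 February 2024.

February 8, 2024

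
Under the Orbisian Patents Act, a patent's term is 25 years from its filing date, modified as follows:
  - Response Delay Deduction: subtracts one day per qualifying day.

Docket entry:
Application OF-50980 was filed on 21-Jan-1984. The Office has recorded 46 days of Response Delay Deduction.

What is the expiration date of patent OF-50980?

Base term: filing date + 25 years → 21 January 2009.
Response Delay Deduction: −46 days → 6 December 2008.

2008-12-06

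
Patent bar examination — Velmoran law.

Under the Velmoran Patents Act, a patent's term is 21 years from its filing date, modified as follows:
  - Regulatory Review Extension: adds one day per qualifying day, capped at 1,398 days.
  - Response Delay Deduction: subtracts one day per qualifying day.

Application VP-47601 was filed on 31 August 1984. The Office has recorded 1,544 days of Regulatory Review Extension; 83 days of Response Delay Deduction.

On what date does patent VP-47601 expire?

April 7, 2009

Base term: filing date + 21 years → 31 August 2005.
Regulatory Review Extension: 1544 days claimed exceeds the 1398-day cap, so +1398 days → 29 June 2009.
Response Delay Deduction: −83 days → 7 April 2009.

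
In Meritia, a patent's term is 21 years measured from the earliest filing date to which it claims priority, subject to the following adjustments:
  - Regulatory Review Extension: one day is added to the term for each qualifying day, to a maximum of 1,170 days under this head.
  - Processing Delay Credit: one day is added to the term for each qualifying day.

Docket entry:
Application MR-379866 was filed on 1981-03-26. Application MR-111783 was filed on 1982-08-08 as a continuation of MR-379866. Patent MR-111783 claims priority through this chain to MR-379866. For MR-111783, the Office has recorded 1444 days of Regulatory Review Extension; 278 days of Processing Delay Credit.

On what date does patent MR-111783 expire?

Earliest priority filing: 26 March 1981.
Base term: 26 March 1981 + 21 years → 26 March 2002.
Regulatory Review Extension: 1444 days claimed exceeds the 1170-day cap, so +1170 days → 8 June 2005.
Processing Delay Credit: +278 days → 13 March 2006.

2006-03-13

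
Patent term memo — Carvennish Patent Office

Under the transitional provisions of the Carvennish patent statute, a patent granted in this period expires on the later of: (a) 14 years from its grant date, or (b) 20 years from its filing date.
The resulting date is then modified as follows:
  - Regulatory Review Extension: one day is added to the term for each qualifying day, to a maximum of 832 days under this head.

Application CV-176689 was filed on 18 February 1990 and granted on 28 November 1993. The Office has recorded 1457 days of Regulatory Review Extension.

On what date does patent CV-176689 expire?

2012-05-30

(a) grant + 14 years → 28 November 2007.
(b) filing + 20 years → 18 February 2010.
Later of the two: 18 February 2010.
Regulatory Review Extension: 1457 days claimed exceeds the 832-day cap, so +832 days → 30 May 2012.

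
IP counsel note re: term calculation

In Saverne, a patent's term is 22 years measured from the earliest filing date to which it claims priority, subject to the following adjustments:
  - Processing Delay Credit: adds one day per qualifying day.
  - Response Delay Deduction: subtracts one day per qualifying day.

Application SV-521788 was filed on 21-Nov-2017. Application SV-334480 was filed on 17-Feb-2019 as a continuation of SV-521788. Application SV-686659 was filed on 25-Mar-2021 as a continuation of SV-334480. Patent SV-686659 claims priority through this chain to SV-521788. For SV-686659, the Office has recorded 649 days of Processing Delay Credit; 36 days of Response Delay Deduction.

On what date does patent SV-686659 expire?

2041-07-26

Earliest priority filing: 21 November 2017.
Base term: 21 November 2017 + 22 years → 21 November 2039.
Processing Delay Credit: +649 days → 31 August 2041.
Response Delay Deduction: −36 days → 26 July 2041.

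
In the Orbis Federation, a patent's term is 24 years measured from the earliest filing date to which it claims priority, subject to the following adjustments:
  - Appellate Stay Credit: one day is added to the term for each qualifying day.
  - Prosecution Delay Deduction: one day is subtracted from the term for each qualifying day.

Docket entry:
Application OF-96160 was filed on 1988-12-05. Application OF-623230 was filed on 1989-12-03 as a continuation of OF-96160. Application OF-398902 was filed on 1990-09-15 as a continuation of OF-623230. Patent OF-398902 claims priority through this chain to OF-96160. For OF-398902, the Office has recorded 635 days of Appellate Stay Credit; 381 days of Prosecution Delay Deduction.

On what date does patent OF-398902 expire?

Earliest priority filing: 5 December 1988.
Base term: 5 December 1988 + 24 years → 5 December 2012.
Appellate Stay Credit: +635 days → 1 September 2014.
Prosecution Delay Deduction: −381 days → 16 August 2013.

2013-08-16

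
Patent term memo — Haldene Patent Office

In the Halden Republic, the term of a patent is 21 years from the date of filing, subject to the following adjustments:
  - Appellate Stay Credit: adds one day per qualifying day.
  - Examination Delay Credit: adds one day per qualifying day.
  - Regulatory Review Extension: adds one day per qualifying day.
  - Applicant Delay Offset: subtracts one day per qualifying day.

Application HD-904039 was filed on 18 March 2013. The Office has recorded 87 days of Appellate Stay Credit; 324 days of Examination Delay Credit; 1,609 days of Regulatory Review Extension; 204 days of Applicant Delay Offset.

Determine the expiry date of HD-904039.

2039-03-08

Base term: filing date + 21 years → 18 March 2034.
Appellate Stay Credit: +87 days → 13 June 2034.
Examination Delay Credit: +324 days → 3 May 2035.
Regulatory Review Extension: +1609 days → 28 September 2039.
Applicant Delay Offset: −204 days → 8 March 2039.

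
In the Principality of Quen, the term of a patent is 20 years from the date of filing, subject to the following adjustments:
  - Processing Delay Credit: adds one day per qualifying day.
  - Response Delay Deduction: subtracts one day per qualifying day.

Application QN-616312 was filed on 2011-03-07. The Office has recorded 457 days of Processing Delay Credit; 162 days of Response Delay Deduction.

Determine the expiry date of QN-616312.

December 27, 2031

Base term: filing date + 20 years → 7 March 2031.
Processing Delay Credit: +457 days → 6 June 2032.
Response Delay Deduction: −162 days → 27 December 2031.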